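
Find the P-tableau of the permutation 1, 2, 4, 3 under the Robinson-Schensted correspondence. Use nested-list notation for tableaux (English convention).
After inserting 1: P = [[1]].
After inserting 2: P = [[1, 2]].
After inserting 4: P = [[1, 2, 4]].
After inserting 3: P = [[1, 2, 3], [4]].

So P = [[1, 2, 3], [4]].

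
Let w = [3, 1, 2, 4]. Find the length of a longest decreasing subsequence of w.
2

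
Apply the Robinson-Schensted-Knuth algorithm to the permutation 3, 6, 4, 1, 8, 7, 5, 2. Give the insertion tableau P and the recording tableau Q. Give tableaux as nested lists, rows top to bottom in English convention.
P = [[1, 2, 5], [3, 4], [6, 7], [8]], Q = [[1, 2, 5], [3, 6], [4, 7], [8]]

Insert each entry of the permutation into P by Schensted row insertion, recording in Q the position of each new cell.

Insert 3: appended to row 1. P = [[3]].
Insert 6: appended to row 1. P = [[3, 6]].
Insert 4: 4 bumps 6 from row 1; 6 starts row 2. P = [[3, 4], [6]].
Insert 1: 1 bumps 3 from row 1; 3 bumps 6 from row 2; 6 starts row 3. P = [[1, 4], [3], [6]].
Insert 8: appended to row 1. P = [[1, 4, 8], [3], [6]].
Insert 7: 7 bumps 8 from row 1; 8 appends to row 2. P = [[1, 4, 7], [3, 8], [6]].
Insert 5: 5 bumps 7 from row 1; 7 bumps 8 from row 2; 8 appends to row 3. P = [[1, 4, 5], [3, 7], [6, 8]].
Insert 2: 2 bumps 4 from row 1; 4 bumps 7 from row 2; 7 bumps 8 from row 3; 8 starts row 4. P = [[1, 2, 5], [3, 4], [6, 7], [8]].

So P = [[1, 2, 5], [3, 4], [6, 7], [8]], Q = [[1, 2, 5], [3, 6], [4, 7], [8]].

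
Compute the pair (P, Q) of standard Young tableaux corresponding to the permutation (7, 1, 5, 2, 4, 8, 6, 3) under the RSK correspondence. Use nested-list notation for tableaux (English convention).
P = [[1, 2, 3, 6], [4, 8], [5], [7]], Q = [[1, 3, 5, 6], [2, 7], [4], [8]]

Insert each entry of the permutation into P by Schensted row insertion, recording in Q the position of each new cell.

Insert 7: appended to row 1. P = [[7]], Q = [[1]].
Insert 1: 1 bumps 7 from row 1; 7 starts row 2. P = [[1], [7]], Q = [[1], [2]].
Insert 5: appended to row 1. P = [[1, 5], [7]], Q = [[1, 3], [2]].
Insert 2: 2 bumps 5 from row 1; 5 bumps 7 from row 2; 7 starts row 3. P = [[1, 2], [5], [7]], Q = [[1, 3], [2], [4]].
Insert 4: appended to row 1. P = [[1, 2, 4], [5], [7]], Q = [[1, 3, 5], [2], [4]].
Insert 8: appended to row 1. P = [[1, 2, 4, 8], [5], [7]], Q = [[1, 3, 5, 6], [2], [4]].
Insert 6: 6 bumps 8 from row 1; 8 appends to row 2. P = [[1, 2, 4, 6], [5, 8], [7]], Q = [[1, 3, 5, 6], [2, 7], [4]].
Insert 3: 3 bumps 4 from row 1; 4 bumps 5 from row 2; 5 bumps 7 from row 3; 7 starts row 4. P = [[1, 2, 3, 6], [4, 8], [5], [7]], Q = [[1, 3, 5, 6], [2, 7], [4], [8]].

So P = [[1, 2, 3, 6], [4, 8], [5], [7]], Q = [[1, 3, 5, 6], [2, 7], [4], [8]].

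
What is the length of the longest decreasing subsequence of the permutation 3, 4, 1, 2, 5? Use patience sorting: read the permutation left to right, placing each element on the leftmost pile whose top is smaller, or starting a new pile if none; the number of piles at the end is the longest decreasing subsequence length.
3: new pile. tops = [3]
4: onto pile 1 (replacing 3). tops = [4]
1: new pile. tops = [4, 1]
2: onto pile 2 (replacing 1). tops = [4, 2]
5: onto pile 1 (replacing 4). tops = [5, 2]

2 piles, so the longest decreasing subsequence has length 2.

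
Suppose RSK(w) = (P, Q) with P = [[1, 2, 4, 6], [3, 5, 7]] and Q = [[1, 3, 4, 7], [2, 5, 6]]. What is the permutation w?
3 1 5 7 2 4 6

Reverse the RSK construction: for i from n down to 1, find the cell of Q containing i, remove the entry at that cell from P, and reverse-bump it up through P; the value ejected from row 1 is w(i).

Step i=7: Q has 7 at row 1, column 4; remove that cell from P, ejecting 6. So w(7) = 6. P is now [[1, 2, 4], [3, 5, 7]].
Step i=6: Q has 6 at row 2, column 3; remove 7 from row 2 of P and reverse-bump: 7 enters row 1 and ejects 4. So w(6) = 4. P is now [[1, 2, 7], [3, 5]].
Step i=5: Q has 5 at row 2, column 2; remove 5 from row 2 of P and reverse-bump: 5 enters row 1 and ejects 2. So w(5) = 2. P is now [[1, 5, 7], [3]].
Step i=4: Q has 4 at row 1, column 3; remove that cell from P, ejecting 7. So w(4) = 7. P is now [[1, 5], [3]].
Step i=3: Q has 3 at row 1, column 2; remove that cell from P, ejecting 5. So w(3) = 5. P is now [[1], [3]].
Step i=2: Q has 2 at row 2, column 1; remove 3 from row 2 of P and reverse-bump: 3 enters row 1 and ejects 1. So w(2) = 1. P is now [[3]].
Step i=1: Q has 1 at row 1, column 1; remove that cell from P, ejecting 3. So w(1) = 3. P is now [].

So w = 3 1 5 7 2 4 6.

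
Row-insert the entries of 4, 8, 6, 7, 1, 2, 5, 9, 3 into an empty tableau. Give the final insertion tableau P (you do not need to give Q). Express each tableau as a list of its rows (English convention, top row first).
P = [[1, 2, 3, 9], [4, 5, 7], [6], [8]]

After inserting 4: P = [[4]].
After inserting 8: P = [[4, 8]].
After inserting 6: P = [[4, 6], [8]].
After inserting 7: P = [[4, 6, 7], [8]].
After inserting 1: P = [[1, 6, 7], [4], [8]].
After inserting 2: P = [[1, 2, 7], [4, 6], [8]].
After inserting 5: P = [[1, 2, 5], [4, 6, 7], [8]].
After inserting 9: P = [[1, 2, 5, 9], [4, 6, 7], [8]].
After inserting 3: P = [[1, 2, 3, 9], [4, 5, 7], [6], [8]].

So P = [[1, 2, 3, 9], [4, 5, 7], [6], [8]].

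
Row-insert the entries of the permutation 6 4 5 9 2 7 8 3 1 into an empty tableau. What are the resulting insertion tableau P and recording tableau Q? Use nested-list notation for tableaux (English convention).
Insert each entry of the permutation into P by Schensted row insertion, recording in Q the position of each new cell.

Insert 6: appended to row 1. P = [[6]].
Insert 4: 4 bumps 6 from row 1; 6 starts row 2. P = [[4], [6]].
Insert 5: appended to row 1. P = [[4, 5], [6]].
Insert 9: appended to row 1. P = [[4, 5, 9], [6]].
Insert 2: 2 bumps 4 from row 1; 4 bumps 6 from row 2; 6 starts row 3. P = [[2, 5, 9], [4], [6]].
Insert 7: 7 bumps 9 from row 1; 9 appends to row 2. P = [[2, 5, 7], [4, 9], [6]].
Insert 8: appended to row 1. P = [[2, 5, 7, 8], [4, 9], [6]].
Insert 3: 3 bumps 5 from row 1; 5 bumps 9 from row 2; 9 appends to row 3. P = [[2, 3, 7, 8], [4, 5], [6, 9]].
Insert 1: 1 bumps 2 from row 1; 2 bumps 4 from row 2; 4 bumps 6 from row 3; 6 starts row 4. P = [[1, 3, 7, 8], [2, 5], [4, 9], [6]].

So P = [[1, 3, 7, 8], [2, 5], [4, 9], [6]], Q = [[1, 3, 4, 7], [2, 6], [5, 8], [9]].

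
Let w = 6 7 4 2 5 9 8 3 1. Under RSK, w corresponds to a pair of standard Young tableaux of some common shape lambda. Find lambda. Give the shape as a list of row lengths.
[3, 3, 2, 1]

Row-insert each entry into an empty tableau.

After inserting 6: P = [[6]].
After inserting 7: P = [[6, 7]].
After inserting 4: P = [[4, 7], [6]].
After inserting 2: P = [[2, 7], [4], [6]].
After inserting 5: P = [[2, 5], [4, 7], [6]].
After inserting 9: P = [[2, 5, 9], [4, 7], [6]].
After inserting 8: P = [[2, 5, 8], [4, 7, 9], [6]].
After inserting 3: P = [[2, 3, 8], [4, 5, 9], [6, 7]].
After inserting 1: P = [[1, 3, 8], [2, 5, 9], [4, 7], [6]].

The final insertion tableau P = [[1, 3, 8], [2, 5, 9], [4, 7], [6]] has shape [3, 3, 2, 1].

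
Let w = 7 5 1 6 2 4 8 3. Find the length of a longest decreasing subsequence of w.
4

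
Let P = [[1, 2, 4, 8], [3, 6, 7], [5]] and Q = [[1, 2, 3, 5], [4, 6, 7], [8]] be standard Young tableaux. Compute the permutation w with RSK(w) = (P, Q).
Reverse RSK: for i = n, n-1, ..., 1, locate i in Q, remove the corresponding corner cell from P, and reverse-bump its entry up through P; the value ejected from row 1 is w(i).

So w = 5 6 7 1 8 3 4 2.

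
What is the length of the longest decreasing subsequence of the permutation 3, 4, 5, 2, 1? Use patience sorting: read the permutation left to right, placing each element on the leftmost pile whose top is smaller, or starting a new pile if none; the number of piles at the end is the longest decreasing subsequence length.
3: new pile. tops = [3]
4: onto pile 1 (replacing 3). tops = [4]
5: onto pile 1 (replacing 4). tops = [5]
2: new pile. tops = [5, 2]
1: new pile. tops = [5, 2, 1]

3 piles, so the longest decreasing subsequence has length 3.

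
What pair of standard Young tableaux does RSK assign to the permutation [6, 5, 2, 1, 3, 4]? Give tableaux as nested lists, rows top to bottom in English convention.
Insert each entry of the permutation into P by Schensted row insertion, recording in Q the position of each new cell.

After inserting 6: P = [[6]].
After inserting 5: P = [[5], [6]].
After inserting 2: P = [[2], [5], [6]].
After inserting 1: P = [[1], [2], [5], [6]].
After inserting 3: P = [[1, 3], [2], [5], [6]].
After inserting 4: P = [[1, 3, 4], [2], [5], [6]].

So P = [[1, 3, 4], [2], [5], [6]], Q = [[1, 5, 6], [2], [3], [4]].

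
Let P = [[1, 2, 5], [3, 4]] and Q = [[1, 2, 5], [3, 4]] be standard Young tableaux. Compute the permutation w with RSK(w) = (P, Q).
Reverse the RSK construction: for i from n down to 1, find the cell of Q containing i, remove the entry at that cell from P, and reverse-bump it up through P; the value ejected from row 1 is w(i).

Step i=5: Q has 5 at row 1, column 3; remove that cell from P, ejecting 5. So w(5) = 5. P is now [[1, 2], [3, 4]].
Step i=4: Q has 4 at row 2, column 2; remove 4 from row 2 of P and reverse-bump: 4 enters row 1 and ejects 2. So w(4) = 2. P is now [[1, 4], [3]].
Step i=3: Q has 3 at row 2, column 1; remove 3 from row 2 of P and reverse-bump: 3 enters row 1 and ejects 1. So w(3) = 1. P is now [[3, 4]].
Step i=2: Q has 2 at row 1, column 2; remove that cell from P, ejecting 4. So w(2) = 4. P is now [[3]].
Step i=1: Q has 1 at row 1, column 1; remove that cell from P, ejecting 3. So w(1) = 3. P is now [].

So w = 3 4 1 2 5.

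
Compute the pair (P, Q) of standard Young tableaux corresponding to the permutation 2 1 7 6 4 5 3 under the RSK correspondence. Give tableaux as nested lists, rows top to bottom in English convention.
Insert each entry of the permutation into P by Schensted row insertion, recording in Q the position of each new cell.

After inserting 2: P = [[2]].
After inserting 1: P = [[1], [2]].
After inserting 7: P = [[1, 7], [2]].
After inserting 6: P = [[1, 6], [2, 7]].
After inserting 4: P = [[1, 4], [2, 6], [7]].
After inserting 5: P = [[1, 4, 5], [2, 6], [7]].
After inserting 3: P = [[1, 3, 5], [2, 4], [6], [7]].

So P = [[1, 3, 5], [2, 4], [6], [7]], Q = [[1, 3, 6], [2, 4], [5], [7]].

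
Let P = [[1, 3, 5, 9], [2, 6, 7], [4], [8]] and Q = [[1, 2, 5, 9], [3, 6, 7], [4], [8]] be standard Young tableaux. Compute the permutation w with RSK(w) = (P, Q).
Reverse RSK: for i = n, n-1, ..., 1, locate i in Q, remove the corresponding corner cell from P, and reverse-bump its entry up through P; the value ejected from row 1 is w(i).

So w = 4 8 6 2 7 3 5 1 9.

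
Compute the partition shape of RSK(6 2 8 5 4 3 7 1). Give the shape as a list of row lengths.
Row-insert each entry into an empty tableau.

After inserting 6: P = [[6]].
After inserting 2: P = [[2], [6]].
After inserting 8: P = [[2, 8], [6]].
After inserting 5: P = [[2, 5], [6, 8]].
After inserting 4: P = [[2, 4], [5, 8], [6]].
After inserting 3: P = [[2, 3], [4, 8], [5], [6]].
After inserting 7: P = [[2, 3, 7], [4, 8], [5], [6]].
After inserting 1: P = [[1, 3, 7], [2, 8], [4], [5], [6]].

The final insertion tableau P = [[1, 3, 7], [2, 8], [4], [5], [6]] has shape [3, 2, 1, 1, 1].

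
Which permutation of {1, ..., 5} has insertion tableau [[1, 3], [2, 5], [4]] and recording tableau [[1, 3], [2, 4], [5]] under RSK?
Reverse the RSK construction: for i from n down to 1, find the cell of Q containing i, remove the entry at that cell from P, and reverse-bump it up through P; the value ejected from row 1 is w(i).

Step i=5: Q has 5 at row 3, column 1; remove 4 from row 3 of P and reverse-bump: 4 enters row 2 and ejects 2; 2 enters row 1 and ejects 1. So w(5) = 1. P is now [[2, 3], [4, 5]].
Step i=4: Q has 4 at row 2, column 2; remove 5 from row 2 of P and reverse-bump: 5 enters row 1 and ejects 3. So w(4) = 3. P is now [[2, 5], [4]].
Step i=3: Q has 3 at row 1, column 2; remove that cell from P, ejecting 5. So w(3) = 5. P is now [[2], [4]].
Step i=2: Q has 2 at row 2, column 1; remove 4 from row 2 of P and reverse-bump: 4 enters row 1 and ejects 2. So w(2) = 2. P is now [[4]].
Step i=1: Q has 1 at row 1, column 1; remove that cell from P, ejecting 4. So w(1) = 4. P is now [].

So w = 4 2 5 3 1.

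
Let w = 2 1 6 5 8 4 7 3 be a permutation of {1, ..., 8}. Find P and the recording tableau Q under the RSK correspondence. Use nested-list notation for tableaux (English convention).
P = [[1, 3, 7], [2, 4, 8], [5], [6]], Q = [[1, 3, 5], [2, 4, 7], [6], [8]]

Insert each entry of the permutation into P by Schensted row insertion, recording in Q the position of each new cell.

Insert 2: appended to row 1. P = [[2]].
Insert 1: 1 bumps 2 from row 1; 2 starts row 2. P = [[1], [2]].
Insert 6: appended to row 1. P = [[1, 6], [2]].
Insert 5: 5 bumps 6 from row 1; 6 appends to row 2. P = [[1, 5], [2, 6]].
Insert 8: appended to row 1. P = [[1, 5, 8], [2, 6]].
Insert 4: 4 bumps 5 from row 1; 5 bumps 6 from row 2; 6 starts row 3. P = [[1, 4, 8], [2, 5], [6]].
Insert 7: 7 bumps 8 from row 1; 8 appends to row 2. P = [[1, 4, 7], [2, 5, 8], [6]].
Insert 3: 3 bumps 4 from row 1; 4 bumps 5 from row 2; 5 bumps 6 from row 3; 6 starts row 4. P = [[1, 3, 7], [2, 4, 8], [5], [6]].

So P = [[1, 3, 7], [2, 4, 8], [5], [6]], Q = [[1, 3, 5], [2, 4, 7], [6], [8]].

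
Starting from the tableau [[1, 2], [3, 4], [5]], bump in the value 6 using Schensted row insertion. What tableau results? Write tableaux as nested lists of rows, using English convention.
[[1, 2, 6], [3, 4], [5]]

6 is larger than every entry of row 1, so it is appended to row 1. The new tableau is [[1, 2, 6], [3, 4], [5]].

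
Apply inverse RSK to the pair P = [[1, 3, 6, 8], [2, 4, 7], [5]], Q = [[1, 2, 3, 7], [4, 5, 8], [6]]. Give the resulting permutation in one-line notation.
Reverse the RSK construction: for i from n down to 1, find the cell of Q containing i, remove the entry at that cell from P, and reverse-bump it up through P; the value ejected from row 1 is w(i).

Step i=8: Q has 8 at row 2, column 3; remove 7 from row 2 of P and reverse-bump: 7 enters row 1 and ejects 6. So w(8) = 6. P is now [[1, 3, 7, 8], [2, 4], [5]].
Step i=7: Q has 7 at row 1, column 4; remove that cell from P, ejecting 8. So w(7) = 8. P is now [[1, 3, 7], [2, 4], [5]].
Step i=6: Q has 6 at row 3, column 1; remove 5 from row 3 of P and reverse-bump: 5 enters row 2 and ejects 4; 4 enters row 1 and ejects 3. So w(6) = 3. P is now [[1, 4, 7], [2, 5]].
Step i=5: Q has 5 at row 2, column 2; remove 5 from row 2 of P and reverse-bump: 5 enters row 1 and ejects 4. So w(5) = 4. P is now [[1, 5, 7], [2]].
Step i=4: Q has 4 at row 2, column 1; remove 2 from row 2 of P and reverse-bump: 2 enters row 1 and ejects 1. So w(4) = 1. P is now [[2, 5, 7]].
Step i=3: Q has 3 at row 1, column 3; remove that cell from P, ejecting 7. So w(3) = 7. P is now [[2, 5]].
Step i=2: Q has 2 at row 1, column 2; remove that cell from P, ejecting 5. So w(2) = 5. P is now [[2]].
Step i=1: Q has 1 at row 1, column 1; remove that cell from P, ejecting 2. So w(1) = 2. P is now [].

So w = 2 5 7 1 4 3 8 6.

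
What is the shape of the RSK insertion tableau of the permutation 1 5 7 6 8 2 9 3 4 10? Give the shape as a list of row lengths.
[6, 3, 1]

RSK row insertion gives P = [[1, 2, 3, 4, 9, 10], [5, 6, 8], [7]], which has shape [6, 3, 1].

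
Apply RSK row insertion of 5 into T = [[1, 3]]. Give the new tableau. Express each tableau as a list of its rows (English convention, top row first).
[[1, 3, 5]]

5 is larger than every entry of row 1, so it is appended to row 1. The new tableau is [[1, 3, 5]].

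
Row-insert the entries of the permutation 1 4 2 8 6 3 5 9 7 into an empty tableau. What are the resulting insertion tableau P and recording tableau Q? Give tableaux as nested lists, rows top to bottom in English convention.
Insert each entry of the permutation into P by Schensted row insertion, recording in Q the position of each new cell.

Insert 1: appended to row 1. P = [[1]].
Insert 4: appended to row 1. P = [[1, 4]].
Insert 2: 2 bumps 4 from row 1; 4 starts row 2. P = [[1, 2], [4]].
Insert 8: appended to row 1. P = [[1, 2, 8], [4]].
Insert 6: 6 bumps 8 from row 1; 8 appends to row 2. P = [[1, 2, 6], [4, 8]].
Insert 3: 3 bumps 6 from row 1; 6 bumps 8 from row 2; 8 starts row 3. P = [[1, 2, 3], [4, 6], [8]].
Insert 5: appended to row 1. P = [[1, 2, 3, 5], [4, 6], [8]].
Insert 9: appended to row 1. P = [[1, 2, 3, 5, 9], [4, 6], [8]].
Insert 7: 7 bumps 9 from row 1; 9 appends to row 2. P = [[1, 2, 3, 5, 7], [4, 6, 9], [8]].

So P = [[1, 2, 3, 5, 7], [4, 6, 9], [8]], Q = [[1, 2, 4, 7, 8], [3, 5, 9], [6]].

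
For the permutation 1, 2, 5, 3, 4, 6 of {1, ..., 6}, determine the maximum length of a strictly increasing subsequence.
5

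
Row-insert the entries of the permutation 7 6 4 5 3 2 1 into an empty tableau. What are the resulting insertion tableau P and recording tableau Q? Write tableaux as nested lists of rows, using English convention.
P = [[1, 5], [2], [3], [4], [6], [7]], Q = [[1, 4], [2], [3], [5], [6], [7]]

Insert each entry of the permutation into P by Schensted row insertion, recording in Q the position of each new cell.

Insert 7: appended to row 1. P = [[7]].
Insert 6: 6 bumps 7 from row 1; 7 starts row 2. P = [[6], [7]].
Insert 4: 4 bumps 6 from row 1; 6 bumps 7 from row 2; 7 starts row 3. P = [[4], [6], [7]].
Insert 5: appended to row 1. P = [[4, 5], [6], [7]].
Insert 3: 3 bumps 4 from row 1; 4 bumps 6 from row 2; 6 bumps 7 from row 3; 7 starts row 4. P = [[3, 5], [4], [6], [7]].
Insert 2: 2 bumps 3 from row 1; 3 bumps 4 from row 2; 4 bumps 6 from row 3; 6 bumps 7 from row 4; 7 starts row 5. P = [[2, 5], [3], [4], [6], [7]].
Insert 1: 1 bumps 2 from row 1; 2 bumps 3 from row 2; 3 bumps 4 from row 3; 4 bumps 6 from row 4; 6 bumps 7 from row 5; 7 starts row 6. P = [[1, 5], [2], [3], [4], [6], [7]].

So P = [[1, 5], [2], [3], [4], [6], [7]], Q = [[1, 4], [2], [3], [5], [6], [7]].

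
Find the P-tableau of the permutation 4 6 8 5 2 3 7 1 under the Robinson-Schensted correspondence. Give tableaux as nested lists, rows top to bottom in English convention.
P = [[1, 3, 7], [2, 5, 8], [4], [6]]

Insert 4: appended to row 1. P = [[4]].
Insert 6: appended to row 1. P = [[4, 6]].
Insert 8: appended to row 1. P = [[4, 6, 8]].
Insert 5: 5 bumps 6 from row 1; 6 starts row 2. P = [[4, 5, 8], [6]].
Insert 2: 2 bumps 4 from row 1; 4 bumps 6 from row 2; 6 starts row 3. P = [[2, 5, 8], [4], [6]].
Insert 3: 3 bumps 5 from row 1; 5 appends to row 2. P = [[2, 3, 8], [4, 5], [6]].
Insert 7: 7 bumps 8 from row 1; 8 appends to row 2. P = [[2, 3, 7], [4, 5, 8], [6]].
Insert 1: 1 bumps 2 from row 1; 2 bumps 4 from row 2; 4 bumps 6 from row 3; 6 starts row 4. P = [[1, 3, 7], [2, 5, 8], [4], [6]].

So P = [[1, 3, 7], [2, 5, 8], [4], [6]].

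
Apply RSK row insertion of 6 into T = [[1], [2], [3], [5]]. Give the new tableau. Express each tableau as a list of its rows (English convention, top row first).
6 is larger than every entry of row 1, so it is appended to row 1. The new tableau is [[1, 6], [2], [3], [5]].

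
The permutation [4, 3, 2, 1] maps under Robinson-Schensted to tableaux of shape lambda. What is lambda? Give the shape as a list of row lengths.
[1, 1, 1, 1]

RSK row insertion gives P = [[1], [2], [3], [4]], which has shape [1, 1, 1, 1].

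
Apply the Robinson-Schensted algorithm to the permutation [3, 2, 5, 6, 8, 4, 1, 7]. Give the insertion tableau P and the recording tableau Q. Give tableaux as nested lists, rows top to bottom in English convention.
Insert each entry of the permutation into P by Schensted row insertion, recording in Q the position of each new cell.

Insert 3: appended to row 1. P = [[3]], Q = [[1]].
Insert 2: 2 bumps 3 from row 1; 3 starts row 2. P = [[2], [3]], Q = [[1], [2]].
Insert 5: appended to row 1. P = [[2, 5], [3]], Q = [[1, 3], [2]].
Insert 6: appended to row 1. P = [[2, 5, 6], [3]], Q = [[1, 3, 4], [2]].
Insert 8: appended to row 1. P = [[2, 5, 6, 8], [3]], Q = [[1, 3, 4, 5], [2]].
Insert 4: 4 bumps 5 from row 1; 5 appends to row 2. P = [[2, 4, 6, 8], [3, 5]], Q = [[1, 3, 4, 5], [2, 6]].
Insert 1: 1 bumps 2 from row 1; 2 bumps 3 from row 2; 3 starts row 3. P = [[1, 4, 6, 8], [2, 5], [3]], Q = [[1, 3, 4, 5], [2, 6], [7]].
Insert 7: 7 bumps 8 from row 1; 8 appends to row 2. P = [[1, 4, 6, 7], [2, 5, 8], [3]], Q = [[1, 3, 4, 5], [2, 6, 8], [7]].

So P = [[1, 4, 6, 7], [2, 5, 8], [3]], Q = [[1, 3, 4, 5], [2, 6, 8], [7]].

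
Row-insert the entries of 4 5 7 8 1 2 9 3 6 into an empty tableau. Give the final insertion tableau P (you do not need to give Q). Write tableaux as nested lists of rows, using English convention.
After inserting 4: P = [[4]].
After inserting 5: P = [[4, 5]].
After inserting 7: P = [[4, 5, 7]].
After inserting 8: P = [[4, 5, 7, 8]].
After inserting 1: P = [[1, 5, 7, 8], [4]].
After inserting 2: P = [[1, 2, 7, 8], [4, 5]].
After inserting 9: P = [[1, 2, 7, 8, 9], [4, 5]].
After inserting 3: P = [[1, 2, 3, 8, 9], [4, 5, 7]].
After inserting 6: P = [[1, 2, 3, 6, 9], [4, 5, 7, 8]].

So P = [[1, 2, 3, 6, 9], [4, 5, 7, 8]].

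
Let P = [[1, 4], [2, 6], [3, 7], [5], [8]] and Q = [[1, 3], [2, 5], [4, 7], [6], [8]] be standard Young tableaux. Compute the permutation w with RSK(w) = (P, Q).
Reverse the RSK construction: for i from n down to 1, find the cell of Q containing i, remove the entry at that cell from P, and reverse-bump it up through P; the value ejected from row 1 is w(i).

Step i=8: Q has 8 at row 5, column 1; remove 8 from row 5 of P and reverse-bump: 8 enters row 4 and ejects 5; 5 enters row 3 and ejects 3; 3 enters row 2 and ejects 2; 2 enters row 1 and ejects 1. So w(8) = 1. P is now [[2, 4], [3, 6], [5, 7], [8]].
Step i=7: Q has 7 at row 3, column 2; remove 7 from row 3 of P and reverse-bump: 7 enters row 2 and ejects 6; 6 enters row 1 and ejects 4. So w(7) = 4. P is now [[2, 6], [3, 7], [5], [8]].
Step i=6: Q has 6 at row 4, column 1; remove 8 from row 4 of P and reverse-bump: 8 enters row 3 and ejects 5; 5 enters row 2 and ejects 3; 3 enters row 1 and ejects 2. So w(6) = 2. P is now [[3, 6], [5, 7], [8]].
Step i=5: Q has 5 at row 2, column 2; remove 7 from row 2 of P and reverse-bump: 7 enters row 1 and ejects 6. So w(5) = 6. P is now [[3, 7], [5], [8]].
Step i=4: Q has 4 at row 3, column 1; remove 8 from row 3 of P and reverse-bump: 8 enters row 2 and ejects 5; 5 enters row 1 and ejects 3. So w(4) = 3. P is now [[5, 7], [8]].
Step i=3: Q has 3 at row 1, column 2; remove that cell from P, ejecting 7. So w(3) = 7. P is now [[5], [8]].
Step i=2: Q has 2 at row 2, column 1; remove 8 from row 2 of P and reverse-bump: 8 enters row 1 and ejects 5. So w(2) = 5. P is now [[8]].
Step i=1: Q has 1 at row 1, column 1; remove that cell from P, ejecting 8. So w(1) = 8. P is now [].

So w = 8 5 7 3 6 2 4 1.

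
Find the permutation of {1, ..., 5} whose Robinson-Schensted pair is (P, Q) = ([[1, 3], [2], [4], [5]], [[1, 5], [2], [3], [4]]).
Reverse the RSK construction: for i from n down to 1, find the cell of Q containing i, remove the entry at that cell from P, and reverse-bump it up through P; the value ejected from row 1 is w(i).

Step i=5: Q has 5 at row 1, column 2; remove that cell from P, ejecting 3. So w(5) = 3. P is now [[1], [2], [4], [5]].
Step i=4: Q has 4 at row 4, column 1; remove 5 from row 4 of P and reverse-bump: 5 enters row 3 and ejects 4; 4 enters row 2 and ejects 2; 2 enters row 1 and ejects 1. So w(4) = 1. P is now [[2], [4], [5]].
Step i=3: Q has 3 at row 3, column 1; remove 5 from row 3 of P and reverse-bump: 5 enters row 2 and ejects 4; 4 enters row 1 and ejects 2. So w(3) = 2. P is now [[4], [5]].
Step i=2: Q has 2 at row 2, column 1; remove 5 from row 2 of P and reverse-bump: 5 enters row 1 and ejects 4. So w(2) = 4. P is now [[5]].
Step i=1: Q has 1 at row 1, column 1; remove that cell from P, ejecting 5. So w(1) = 5. P is now [].

So w = 5 4 2 1 3.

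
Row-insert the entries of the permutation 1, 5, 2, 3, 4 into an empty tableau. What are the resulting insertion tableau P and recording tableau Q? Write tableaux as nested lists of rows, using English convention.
P = [[1, 2, 3, 4], [5]], Q = [[1, 2, 4, 5], [3]]

Insert each entry of the permutation into P by Schensted row insertion, recording in Q the position of each new cell.

Insert 1: appended to row 1. P = [[1]].
Insert 5: appended to row 1. P = [[1, 5]].
Insert 2: 2 bumps 5 from row 1; 5 starts row 2. P = [[1, 2], [5]].
Insert 3: appended to row 1. P = [[1, 2, 3], [5]].
Insert 4: appended to row 1. P = [[1, 2, 3, 4], [5]].

So P = [[1, 2, 3, 4], [5]], Q = [[1, 2, 4, 5], [3]].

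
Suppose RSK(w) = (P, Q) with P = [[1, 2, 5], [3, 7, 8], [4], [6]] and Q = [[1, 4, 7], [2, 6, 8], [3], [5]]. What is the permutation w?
6 4 3 7 1 2 8 5

Reverse RSK: for i = n, n-1, ..., 1, locate i in Q, remove the corresponding corner cell from P, and reverse-bump its entry up through P; the value ejected from row 1 is w(i).

So w = 6 4 3 7 1 2 8 5.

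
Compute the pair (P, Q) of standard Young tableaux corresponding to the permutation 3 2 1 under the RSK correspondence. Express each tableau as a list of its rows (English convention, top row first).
Insert each entry of the permutation into P by Schensted row insertion, recording in Q the position of each new cell.

After inserting 3: P = [[3]].
After inserting 2: P = [[2], [3]].
After inserting 1: P = [[1], [2], [3]].

So P = [[1], [2], [3]], Q = [[1], [2], [3]].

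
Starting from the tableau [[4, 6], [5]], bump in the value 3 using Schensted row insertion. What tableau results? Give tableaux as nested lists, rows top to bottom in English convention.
[[3, 6], [4], [5]]

In row 1, 3 replaces 4 (the leftmost entry greater than 3); 4 is bumped to row 2. In row 2, 4 replaces 5 (the leftmost entry greater than 4); 5 is bumped to row 3. 5 starts a new row 3. The new tableau is [[3, 6], [4], [5]].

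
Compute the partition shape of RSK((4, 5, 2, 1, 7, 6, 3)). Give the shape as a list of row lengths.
Row-insert each entry into an empty tableau.

After inserting 4: P = [[4]].
After inserting 5: P = [[4, 5]].
After inserting 2: P = [[2, 5], [4]].
After inserting 1: P = [[1, 5], [2], [4]].
After inserting 7: P = [[1, 5, 7], [2], [4]].
After inserting 6: P = [[1, 5, 6], [2, 7], [4]].
After inserting 3: P = [[1, 3, 6], [2, 5], [4, 7]].

The final insertion tableau P = [[1, 3, 6], [2, 5], [4, 7]] has shape [3, 2, 2].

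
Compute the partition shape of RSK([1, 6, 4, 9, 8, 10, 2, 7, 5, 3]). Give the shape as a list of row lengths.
[4, 2, 2, 1, 1]

RSK row insertion gives P = [[1, 2, 3, 10], [4, 5], [6, 7], [8], [9]], which has shape [4, 2, 2, 1, 1].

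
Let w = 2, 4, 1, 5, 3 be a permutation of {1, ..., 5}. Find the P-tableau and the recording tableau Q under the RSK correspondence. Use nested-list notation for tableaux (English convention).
Insert each entry of the permutation into P by Schensted row insertion, recording in Q the position of each new cell.

After inserting 2: P = [[2]].
After inserting 4: P = [[2, 4]].
After inserting 1: P = [[1, 4], [2]].
After inserting 5: P = [[1, 4, 5], [2]].
After inserting 3: P = [[1, 3, 5], [2, 4]].

So P = [[1, 3, 5], [2, 4]], Q = [[1, 2, 4], [3, 5]].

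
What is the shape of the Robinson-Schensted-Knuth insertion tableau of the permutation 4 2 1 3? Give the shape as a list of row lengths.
[2, 1, 1]

Row-insert each entry into an empty tableau.

After inserting 4: P = [[4]].
After inserting 2: P = [[2], [4]].
After inserting 1: P = [[1], [2], [4]].
After inserting 3: P = [[1, 3], [2], [4]].

The final insertion tableau P = [[1, 3], [2], [4]] has shape [2, 1, 1].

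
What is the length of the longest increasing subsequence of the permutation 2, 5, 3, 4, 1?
3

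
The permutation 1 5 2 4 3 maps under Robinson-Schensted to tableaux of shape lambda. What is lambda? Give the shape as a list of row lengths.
[3, 1, 1]

Row-insert each entry into an empty tableau.

After inserting 1: P = [[1]].
After inserting 5: P = [[1, 5]].
After inserting 2: P = [[1, 2], [5]].
After inserting 4: P = [[1, 2, 4], [5]].
After inserting 3: P = [[1, 2, 3], [4], [5]].

The final insertion tableau P = [[1, 2, 3], [4], [5]] has shape [3, 1, 1].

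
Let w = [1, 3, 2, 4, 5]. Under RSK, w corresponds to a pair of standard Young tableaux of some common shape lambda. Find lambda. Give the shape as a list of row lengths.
[4, 1]

RSK row insertion gives P = [[1, 2, 4, 5], [3]], which has shape [4, 1].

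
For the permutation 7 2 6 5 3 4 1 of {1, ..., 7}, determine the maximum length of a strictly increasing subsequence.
3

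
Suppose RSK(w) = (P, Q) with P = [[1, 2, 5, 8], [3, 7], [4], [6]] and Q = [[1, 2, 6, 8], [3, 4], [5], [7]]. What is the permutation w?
Reverse the RSK construction: for i from n down to 1, find the cell of Q containing i, remove the entry at that cell from P, and reverse-bump it up through P; the value ejected from row 1 is w(i).

Step i=8: Q has 8 at row 1, column 4; remove that cell from P, ejecting 8. So w(8) = 8. P is now [[1, 2, 5], [3, 7], [4], [6]].
Step i=7: Q has 7 at row 4, column 1; remove 6 from row 4 of P and reverse-bump: 6 enters row 3 and ejects 4; 4 enters row 2 and ejects 3; 3 enters row 1 and ejects 2. So w(7) = 2. P is now [[1, 3, 5], [4, 7], [6]].
Step i=6: Q has 6 at row 1, column 3; remove that cell from P, ejecting 5. So w(6) = 5. P is now [[1, 3], [4, 7], [6]].
Step i=5: Q has 5 at row 3, column 1; remove 6 from row 3 of P and reverse-bump: 6 enters row 2 and ejects 4; 4 enters row 1 and ejects 3. So w(5) = 3. P is now [[1, 4], [6, 7]].
Step i=4: Q has 4 at row 2, column 2; remove 7 from row 2 of P and reverse-bump: 7 enters row 1 and ejects 4. So w(4) = 4. P is now [[1, 7], [6]].
Step i=3: Q has 3 at row 2, column 1; remove 6 from row 2 of P and reverse-bump: 6 enters row 1 and ejects 1. So w(3) = 1. P is now [[6, 7]].
Step i=2: Q has 2 at row 1, column 2; remove that cell from P, ejecting 7. So w(2) = 7. P is now [[6]].
Step i=1: Q has 1 at row 1, column 1; remove that cell from P, ejecting 6. So w(1) = 6. P is now [].

So w = 6 7 1 4 3 5 2 8.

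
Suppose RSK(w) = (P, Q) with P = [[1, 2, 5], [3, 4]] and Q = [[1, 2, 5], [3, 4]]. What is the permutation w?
3 4 1 2 5

Reverse the RSK construction: for i from n down to 1, find the cell of Q containing i, remove the entry at that cell from P, and reverse-bump it up through P; the value ejected from row 1 is w(i).

Step i=5: Q has 5 at row 1, column 3; remove that cell from P, ejecting 5. So w(5) = 5. P is now [[1, 2], [3, 4]].
Step i=4: Q has 4 at row 2, column 2; remove 4 from row 2 of P and reverse-bump: 4 enters row 1 and ejects 2. So w(4) = 2. P is now [[1, 4], [3]].
Step i=3: Q has 3 at row 2, column 1; remove 3 from row 2 of P and reverse-bump: 3 enters row 1 and ejects 1. So w(3) = 1. P is now [[3, 4]].
Step i=2: Q has 2 at row 1, column 2; remove that cell from P, ejecting 4. So w(2) = 4. P is now [[3]].
Step i=1: Q has 1 at row 1, column 1; remove that cell from P, ejecting 3. So w(1) = 3. P is now [].

So w = 3 4 1 2 5.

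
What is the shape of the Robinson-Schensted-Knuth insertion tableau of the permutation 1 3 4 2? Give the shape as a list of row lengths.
[3, 1]

Row-insert each entry into an empty tableau.

After inserting 1: P = [[1]].
After inserting 3: P = [[1, 3]].
After inserting 4: P = [[1, 3, 4]].
After inserting 2: P = [[1, 2, 4], [3]].

The final insertion tableau P = [[1, 2, 4], [3]] has shape [3, 1].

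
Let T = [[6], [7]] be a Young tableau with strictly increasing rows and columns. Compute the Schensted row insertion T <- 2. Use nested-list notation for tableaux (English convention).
[[2], [6], [7]]

In row 1, 2 replaces 6 (the leftmost entry greater than 2); 6 is bumped to row 2. In row 2, 6 replaces 7 (the leftmost entry greater than 6); 7 is bumped to row 3. 7 starts a new row 3. The new tableau is [[2], [6], [7]].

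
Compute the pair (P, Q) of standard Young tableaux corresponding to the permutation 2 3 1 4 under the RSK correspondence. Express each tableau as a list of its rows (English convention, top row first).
Insert each entry of the permutation into P by Schensted row insertion, recording in Q the position of each new cell.

Insert 2: appended to row 1. P = [[2]], Q = [[1]].
Insert 3: appended to row 1. P = [[2, 3]], Q = [[1, 2]].
Insert 1: 1 bumps 2 from row 1; 2 starts row 2. P = [[1, 3], [2]], Q = [[1, 2], [3]].
Insert 4: appended to row 1. P = [[1, 3, 4], [2]], Q = [[1, 2, 4], [3]].

So P = [[1, 3, 4], [2]], Q = [[1, 2, 4], [3]].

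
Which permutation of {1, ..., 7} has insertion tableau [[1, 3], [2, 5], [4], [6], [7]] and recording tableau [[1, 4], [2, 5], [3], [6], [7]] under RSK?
Reverse the RSK construction: for i from n down to 1, find the cell of Q containing i, remove the entry at that cell from P, and reverse-bump it up through P; the value ejected from row 1 is w(i).

Step i=7: Q has 7 at row 5, column 1; remove 7 from row 5 of P and reverse-bump: 7 enters row 4 and ejects 6; 6 enters row 3 and ejects 4; 4 enters row 2 and ejects 2; 2 enters row 1 and ejects 1. So w(7) = 1. P is now [[2, 3], [4, 5], [6], [7]].
Step i=6: Q has 6 at row 4, column 1; remove 7 from row 4 of P and reverse-bump: 7 enters row 3 and ejects 6; 6 enters row 2 and ejects 5; 5 enters row 1 and ejects 3. So w(6) = 3. P is now [[2, 5], [4, 6], [7]].
Step i=5: Q has 5 at row 2, column 2; remove 6 from row 2 of P and reverse-bump: 6 enters row 1 and ejects 5. So w(5) = 5. P is now [[2, 6], [4], [7]].
Step i=4: Q has 4 at row 1, column 2; remove that cell from P, ejecting 6. So w(4) = 6. P is now [[2], [4], [7]].
Step i=3: Q has 3 at row 3, column 1; remove 7 from row 3 of P and reverse-bump: 7 enters row 2 and ejects 4; 4 enters row 1 and ejects 2. So w(3) = 2. P is now [[4], [7]].
Step i=2: Q has 2 at row 2, column 1; remove 7 from row 2 of P and reverse-bump: 7 enters row 1 and ejects 4. So w(2) = 4. P is now [[7]].
Step i=1: Q has 1 at row 1, column 1; remove that cell from P, ejecting 7. So w(1) = 7. P is now [].

So w = 7 4 2 6 5 3 1.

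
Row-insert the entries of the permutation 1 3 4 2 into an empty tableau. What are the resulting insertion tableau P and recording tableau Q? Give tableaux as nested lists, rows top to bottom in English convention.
P = [[1, 2, 4], [3]], Q = [[1, 2, 3], [4]]

Insert each entry of the permutation into P by Schensted row insertion, recording in Q the position of each new cell.

Insert 1: appended to row 1. P = [[1]], Q = [[1]].
Insert 3: appended to row 1. P = [[1, 3]], Q = [[1, 2]].
Insert 4: appended to row 1. P = [[1, 3, 4]], Q = [[1, 2, 3]].
Insert 2: 2 bumps 3 from row 1; 3 starts row 2. P = [[1, 2, 4], [3]], Q = [[1, 2, 3], [4]].

So P = [[1, 2, 4], [3]], Q = [[1, 2, 3], [4]].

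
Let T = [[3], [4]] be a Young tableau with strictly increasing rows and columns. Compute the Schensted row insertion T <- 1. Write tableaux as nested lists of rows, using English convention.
In row 1, 1 replaces 3 (the leftmost entry greater than 1); 3 is bumped to row 2. In row 2, 3 replaces 4 (the leftmost entry greater than 3); 4 is bumped to row 3. 4 starts a new row 3. The new tableau is [[1], [3], [4]].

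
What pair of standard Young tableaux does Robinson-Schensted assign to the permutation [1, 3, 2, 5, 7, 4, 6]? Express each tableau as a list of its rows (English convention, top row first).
Insert each entry of the permutation into P by Schensted row insertion, recording in Q the position of each new cell.

Insert 1: appended to row 1. P = [[1]], Q = [[1]].
Insert 3: appended to row 1. P = [[1, 3]], Q = [[1, 2]].
Insert 2: 2 bumps 3 from row 1; 3 starts row 2. P = [[1, 2], [3]], Q = [[1, 2], [3]].
Insert 5: appended to row 1. P = [[1, 2, 5], [3]], Q = [[1, 2, 4], [3]].
Insert 7: appended to row 1. P = [[1, 2, 5, 7], [3]], Q = [[1, 2, 4, 5], [3]].
Insert 4: 4 bumps 5 from row 1; 5 appends to row 2. P = [[1, 2, 4, 7], [3, 5]], Q = [[1, 2, 4, 5], [3, 6]].
Insert 6: 6 bumps 7 from row 1; 7 appends to row 2. P = [[1, 2, 4, 6], [3, 5, 7]], Q = [[1, 2, 4, 5], [3, 6, 7]].

So P = [[1, 2, 4, 6], [3, 5, 7]], Q = [[1, 2, 4, 5], [3, 6, 7]].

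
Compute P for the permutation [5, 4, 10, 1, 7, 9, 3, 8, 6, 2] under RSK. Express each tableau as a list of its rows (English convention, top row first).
P = [[1, 2, 6], [3, 7, 8], [4, 9], [5], [10]]

After inserting 5: P = [[5]].
After inserting 4: P = [[4], [5]].
After inserting 10: P = [[4, 10], [5]].
After inserting 1: P = [[1, 10], [4], [5]].
After inserting 7: P = [[1, 7], [4, 10], [5]].
After inserting 9: P = [[1, 7, 9], [4, 10], [5]].
After inserting 3: P = [[1, 3, 9], [4, 7], [5, 10]].
After inserting 8: P = [[1, 3, 8], [4, 7, 9], [5, 10]].
After inserting 6: P = [[1, 3, 6], [4, 7, 8], [5, 9], [10]].
After inserting 2: P = [[1, 2, 6], [3, 7, 8], [4, 9], [5], [10]].

So P = [[1, 2, 6], [3, 7, 8], [4, 9], [5], [10]].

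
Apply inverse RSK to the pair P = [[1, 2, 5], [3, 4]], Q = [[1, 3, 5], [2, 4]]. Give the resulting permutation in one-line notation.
3 1 4 2 5

Reverse the RSK construction: for i from n down to 1, find the cell of Q containing i, remove the entry at that cell from P, and reverse-bump it up through P; the value ejected from row 1 is w(i).

Step i=5: Q has 5 at row 1, column 3; remove that cell from P, ejecting 5. So w(5) = 5. P is now [[1, 2], [3, 4]].
Step i=4: Q has 4 at row 2, column 2; remove 4 from row 2 of P and reverse-bump: 4 enters row 1 and ejects 2. So w(4) = 2. P is now [[1, 4], [3]].
Step i=3: Q has 3 at row 1, column 2; remove that cell from P, ejecting 4. So w(3) = 4. P is now [[1], [3]].
Step i=2: Q has 2 at row 2, column 1; remove 3 from row 2 of P and reverse-bump: 3 enters row 1 and ejects 1. So w(2) = 1. P is now [[3]].
Step i=1: Q has 1 at row 1, column 1; remove that cell from P, ejecting 3. So w(1) = 3. P is now [].

So w = 3 1 4 2 5.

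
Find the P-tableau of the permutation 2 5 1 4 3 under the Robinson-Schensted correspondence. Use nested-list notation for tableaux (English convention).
Insert 2: appended to row 1. P = [[2]].
Insert 5: appended to row 1. P = [[2, 5]].
Insert 1: 1 bumps 2 from row 1; 2 starts row 2. P = [[1, 5], [2]].
Insert 4: 4 bumps 5 from row 1; 5 appends to row 2. P = [[1, 4], [2, 5]].
Insert 3: 3 bumps 4 from row 1; 4 bumps 5 from row 2; 5 starts row 3. P = [[1, 3], [2, 4], [5]].

So P = [[1, 3], [2, 4], [5]].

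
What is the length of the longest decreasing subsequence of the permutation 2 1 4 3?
2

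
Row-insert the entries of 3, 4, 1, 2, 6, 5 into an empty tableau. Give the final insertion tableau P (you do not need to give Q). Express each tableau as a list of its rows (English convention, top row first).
Insert 3: appended to row 1. P = [[3]].
Insert 4: appended to row 1. P = [[3, 4]].
Insert 1: 1 bumps 3 from row 1; 3 starts row 2. P = [[1, 4], [3]].
Insert 2: 2 bumps 4 from row 1; 4 appends to row 2. P = [[1, 2], [3, 4]].
Insert 6: appended to row 1. P = [[1, 2, 6], [3, 4]].
Insert 5: 5 bumps 6 from row 1; 6 appends to row 2. P = [[1, 2, 5], [3, 4, 6]].

So P = [[1, 2, 5], [3, 4, 6]].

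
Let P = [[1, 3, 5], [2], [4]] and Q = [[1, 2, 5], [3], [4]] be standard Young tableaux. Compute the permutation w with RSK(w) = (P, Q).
2 4 3 1 5

Reverse the RSK construction: for i from n down to 1, find the cell of Q containing i, remove the entry at that cell from P, and reverse-bump it up through P; the value ejected from row 1 is w(i).

Step i=5: Q has 5 at row 1, column 3; remove that cell from P, ejecting 5. So w(5) = 5. P is now [[1, 3], [2], [4]].
Step i=4: Q has 4 at row 3, column 1; remove 4 from row 3 of P and reverse-bump: 4 enters row 2 and ejects 2; 2 enters row 1 and ejects 1. So w(4) = 1. P is now [[2, 3], [4]].
Step i=3: Q has 3 at row 2, column 1; remove 4 from row 2 of P and reverse-bump: 4 enters row 1 and ejects 3. So w(3) = 3. P is now [[2, 4]].
Step i=2: Q has 2 at row 1, column 2; remove that cell from P, ejecting 4. So w(2) = 4. P is now [[2]].
Step i=1: Q has 1 at row 1, column 1; remove that cell from P, ejecting 2. So w(1) = 2. P is now [].

So w = 2 4 3 1 5.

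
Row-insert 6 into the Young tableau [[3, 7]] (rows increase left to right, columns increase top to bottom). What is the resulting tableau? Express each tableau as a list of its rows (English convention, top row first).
[[3, 6], [7]]

In row 1, 6 replaces 7 (the leftmost entry greater than 6); 7 is bumped to row 2. 7 starts a new row 2. The new tableau is [[3, 6], [7]].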